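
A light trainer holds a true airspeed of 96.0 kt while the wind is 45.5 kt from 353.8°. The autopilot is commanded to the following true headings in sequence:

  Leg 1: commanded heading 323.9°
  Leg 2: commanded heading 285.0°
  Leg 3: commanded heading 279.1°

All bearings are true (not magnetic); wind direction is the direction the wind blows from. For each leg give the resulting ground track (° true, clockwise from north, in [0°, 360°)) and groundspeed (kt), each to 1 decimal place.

Leg 1: track=302.0°, groundspeed=60.9 kt
Leg 2: track=256.9°, groundspeed=90.2 kt
Leg 3: track=251.5°, groundspeed=94.8 kt

Leg 1: heading 323.9°; drift -21.9° → track 302.0°, groundspeed 60.9 kt
Leg 2: heading 285.0°; drift -28.1° → track 256.9°, groundspeed 90.2 kt
Leg 3: heading 279.1°; drift -27.6° → track 251.5°, groundspeed 94.8 kt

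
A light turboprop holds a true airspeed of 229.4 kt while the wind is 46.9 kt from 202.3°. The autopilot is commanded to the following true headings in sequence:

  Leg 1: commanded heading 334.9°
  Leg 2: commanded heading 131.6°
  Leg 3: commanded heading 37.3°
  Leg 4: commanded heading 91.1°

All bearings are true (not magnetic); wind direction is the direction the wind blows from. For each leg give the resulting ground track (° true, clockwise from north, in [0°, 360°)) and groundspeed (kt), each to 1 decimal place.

Leg 1: heading 334.9°; drift +7.5° → track 342.4°, groundspeed 263.4 kt
Leg 2: heading 131.6°; drift -11.7° → track 119.9°, groundspeed 218.4 kt
Leg 3: heading 37.3°; drift -2.5° → track 34.8°, groundspeed 275.0 kt
Leg 4: heading 91.1°; drift -10.1° → track 81.0°, groundspeed 250.2 kt

Leg 1: track=342.4°, groundspeed=263.4 kt
Leg 2: track=119.9°, groundspeed=218.4 kt
Leg 3: track=34.8°, groundspeed=275.0 kt
Leg 4: track=81.0°, groundspeed=250.2 kt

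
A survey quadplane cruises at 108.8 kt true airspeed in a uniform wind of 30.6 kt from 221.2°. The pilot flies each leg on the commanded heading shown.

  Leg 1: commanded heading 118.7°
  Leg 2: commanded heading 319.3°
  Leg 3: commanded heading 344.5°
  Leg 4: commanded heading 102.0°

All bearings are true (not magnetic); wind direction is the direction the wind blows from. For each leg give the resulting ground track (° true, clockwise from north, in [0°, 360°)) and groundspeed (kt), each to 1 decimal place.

Leg 1: track=104.2°, groundspeed=119.2 kt
Leg 2: track=334.3°, groundspeed=117.1 kt
Leg 3: track=356.0°, groundspeed=128.2 kt
Leg 4: track=89.8°, groundspeed=126.6 kt

Leg 1: heading 118.7°; drift -14.5° → track 104.2°, groundspeed 119.2 kt
Leg 2: heading 319.3°; drift +15.0° → track 334.3°, groundspeed 117.1 kt
Leg 3: heading 344.5°; drift +11.5° → track 356.0°, groundspeed 128.2 kt
Leg 4: heading 102.0°; drift -12.2° → track 89.8°, groundspeed 126.6 kt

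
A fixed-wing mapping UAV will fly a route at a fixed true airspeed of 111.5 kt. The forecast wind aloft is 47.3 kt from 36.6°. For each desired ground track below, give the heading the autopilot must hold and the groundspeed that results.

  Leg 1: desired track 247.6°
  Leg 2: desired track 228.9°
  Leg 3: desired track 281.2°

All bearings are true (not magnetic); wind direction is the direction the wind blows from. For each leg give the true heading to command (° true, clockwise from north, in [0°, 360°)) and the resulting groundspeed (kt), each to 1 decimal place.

Leg 1: heading=260.2°, groundspeed=149.4 kt
Leg 2: heading=234.1°, groundspeed=157.3 kt
Leg 3: heading=303.7°, groundspeed=123.3 kt

Leg 1: desired track 247.6°; wind correction +12.6° → command heading 260.2°, groundspeed 149.4 kt
Leg 2: desired track 228.9°; wind correction +5.2° → command heading 234.1°, groundspeed 157.3 kt
Leg 3: desired track 281.2°; wind correction +22.5° → command heading 303.7°, groundspeed 123.3 kt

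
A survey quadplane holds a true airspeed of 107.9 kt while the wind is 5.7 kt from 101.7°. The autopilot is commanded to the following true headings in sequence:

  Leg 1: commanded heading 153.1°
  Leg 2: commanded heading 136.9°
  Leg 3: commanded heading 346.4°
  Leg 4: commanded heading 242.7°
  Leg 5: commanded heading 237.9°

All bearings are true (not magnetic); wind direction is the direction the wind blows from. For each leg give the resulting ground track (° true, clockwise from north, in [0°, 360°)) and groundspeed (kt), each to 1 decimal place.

Leg 1: heading 153.1°; drift +2.4° → track 155.5°, groundspeed 104.4 kt
Leg 2: heading 136.9°; drift +1.8° → track 138.7°, groundspeed 103.3 kt
Leg 3: heading 346.4°; drift -2.7° → track 343.7°, groundspeed 110.5 kt
Leg 4: heading 242.7°; drift +1.8° → track 244.5°, groundspeed 112.4 kt
Leg 5: heading 237.9°; drift +2.0° → track 239.9°, groundspeed 112.1 kt

Leg 1: track=155.5°, groundspeed=104.4 kt
Leg 2: track=138.7°, groundspeed=103.3 kt
Leg 3: track=343.7°, groundspeed=110.5 kt
Leg 4: track=244.5°, groundspeed=112.4 kt
Leg 5: track=239.9°, groundspeed=112.1 kt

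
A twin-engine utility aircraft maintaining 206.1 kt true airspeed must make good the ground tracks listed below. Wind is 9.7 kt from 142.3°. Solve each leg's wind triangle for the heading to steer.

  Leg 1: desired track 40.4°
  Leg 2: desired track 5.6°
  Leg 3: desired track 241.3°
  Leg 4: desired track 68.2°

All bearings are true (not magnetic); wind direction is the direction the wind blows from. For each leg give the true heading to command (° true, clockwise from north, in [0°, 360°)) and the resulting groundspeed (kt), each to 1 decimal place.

Leg 1: desired track 40.4°; wind correction +2.6° → command heading 43.0°, groundspeed 207.9 kt
Leg 2: desired track 5.6°; wind correction +1.8° → command heading 7.4°, groundspeed 213.1 kt
Leg 3: desired track 241.3°; wind correction -2.7° → command heading 238.6°, groundspeed 207.4 kt
Leg 4: desired track 68.2°; wind correction +2.6° → command heading 70.8°, groundspeed 203.2 kt

Leg 1: heading=43.0°, groundspeed=207.9 kt
Leg 2: heading=7.4°, groundspeed=213.1 kt
Leg 3: heading=238.6°, groundspeed=207.4 kt
Leg 4: heading=70.8°, groundspeed=203.2 kt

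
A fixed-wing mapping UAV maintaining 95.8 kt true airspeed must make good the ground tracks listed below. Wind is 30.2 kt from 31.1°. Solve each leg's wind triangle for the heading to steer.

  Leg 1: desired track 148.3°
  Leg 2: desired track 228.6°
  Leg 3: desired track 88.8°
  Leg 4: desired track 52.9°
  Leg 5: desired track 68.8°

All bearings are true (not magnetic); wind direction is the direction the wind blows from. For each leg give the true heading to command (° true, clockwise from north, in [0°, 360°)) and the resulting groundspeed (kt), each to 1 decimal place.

Leg 1: desired track 148.3°; wind correction -16.3° → command heading 132.0°, groundspeed 105.8 kt
Leg 2: desired track 228.6°; wind correction +5.4° → command heading 234.0°, groundspeed 124.2 kt
Leg 3: desired track 88.8°; wind correction -15.5° → command heading 73.3°, groundspeed 76.2 kt
Leg 4: desired track 52.9°; wind correction -6.7° → command heading 46.2°, groundspeed 67.1 kt
Leg 5: desired track 68.8°; wind correction -11.1° → command heading 57.7°, groundspeed 70.1 kt

Leg 1: heading=132.0°, groundspeed=105.8 kt
Leg 2: heading=234.0°, groundspeed=124.2 kt
Leg 3: heading=73.3°, groundspeed=76.2 kt
Leg 4: heading=46.2°, groundspeed=67.1 kt
Leg 5: heading=57.7°, groundspeed=70.1 kt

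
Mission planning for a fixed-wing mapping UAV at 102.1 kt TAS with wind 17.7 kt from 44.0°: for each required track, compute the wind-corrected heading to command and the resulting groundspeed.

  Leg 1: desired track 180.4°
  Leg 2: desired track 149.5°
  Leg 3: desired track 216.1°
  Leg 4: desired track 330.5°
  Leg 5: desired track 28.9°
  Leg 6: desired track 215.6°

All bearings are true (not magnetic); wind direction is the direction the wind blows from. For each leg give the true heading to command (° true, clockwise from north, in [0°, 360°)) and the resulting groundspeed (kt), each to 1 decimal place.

Leg 1: heading=173.5°, groundspeed=114.2 kt
Leg 2: heading=139.9°, groundspeed=105.4 kt
Leg 3: heading=214.7°, groundspeed=119.6 kt
Leg 4: heading=340.1°, groundspeed=95.7 kt
Leg 5: heading=31.5°, groundspeed=84.9 kt
Leg 6: heading=214.1°, groundspeed=119.6 kt

Leg 1: desired track 180.4°; wind correction -6.9° → command heading 173.5°, groundspeed 114.2 kt
Leg 2: desired track 149.5°; wind correction -9.6° → command heading 139.9°, groundspeed 105.4 kt
Leg 3: desired track 216.1°; wind correction -1.4° → command heading 214.7°, groundspeed 119.6 kt
Leg 4: desired track 330.5°; wind correction +9.6° → command heading 340.1°, groundspeed 95.7 kt
Leg 5: desired track 28.9°; wind correction +2.6° → command heading 31.5°, groundspeed 84.9 kt
Leg 6: desired track 215.6°; wind correction -1.5° → command heading 214.1°, groundspeed 119.6 kt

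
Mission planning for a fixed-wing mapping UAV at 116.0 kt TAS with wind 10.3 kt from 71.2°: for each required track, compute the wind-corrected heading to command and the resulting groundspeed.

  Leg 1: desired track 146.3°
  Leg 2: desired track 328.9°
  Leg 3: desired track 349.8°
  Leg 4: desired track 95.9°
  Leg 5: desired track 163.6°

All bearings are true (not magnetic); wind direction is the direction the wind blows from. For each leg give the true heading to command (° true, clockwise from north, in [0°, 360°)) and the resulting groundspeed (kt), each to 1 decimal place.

Leg 1: heading=141.4°, groundspeed=112.9 kt
Leg 2: heading=333.9°, groundspeed=117.8 kt
Leg 3: heading=354.8°, groundspeed=114.0 kt
Leg 4: heading=93.8°, groundspeed=106.6 kt
Leg 5: heading=158.5°, groundspeed=116.0 kt

Leg 1: desired track 146.3°; wind correction -4.9° → command heading 141.4°, groundspeed 112.9 kt
Leg 2: desired track 328.9°; wind correction +5.0° → command heading 333.9°, groundspeed 117.8 kt
Leg 3: desired track 349.8°; wind correction +5.0° → command heading 354.8°, groundspeed 114.0 kt
Leg 4: desired track 95.9°; wind correction -2.1° → command heading 93.8°, groundspeed 106.6 kt
Leg 5: desired track 163.6°; wind correction -5.1° → command heading 158.5°, groundspeed 116.0 kt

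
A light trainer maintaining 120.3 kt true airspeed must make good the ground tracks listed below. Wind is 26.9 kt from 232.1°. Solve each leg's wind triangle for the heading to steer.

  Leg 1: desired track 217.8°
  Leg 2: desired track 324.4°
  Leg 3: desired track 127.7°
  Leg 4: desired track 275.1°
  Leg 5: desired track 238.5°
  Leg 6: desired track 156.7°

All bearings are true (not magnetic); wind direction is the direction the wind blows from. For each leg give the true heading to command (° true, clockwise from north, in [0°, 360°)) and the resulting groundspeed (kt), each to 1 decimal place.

Leg 1: heading=221.0°, groundspeed=94.0 kt
Leg 2: heading=311.5°, groundspeed=118.3 kt
Leg 3: heading=140.2°, groundspeed=124.1 kt
Leg 4: heading=266.3°, groundspeed=99.2 kt
Leg 5: heading=237.1°, groundspeed=93.5 kt
Leg 6: heading=169.2°, groundspeed=110.7 kt

Leg 1: desired track 217.8°; wind correction +3.2° → command heading 221.0°, groundspeed 94.0 kt
Leg 2: desired track 324.4°; wind correction -12.9° → command heading 311.5°, groundspeed 118.3 kt
Leg 3: desired track 127.7°; wind correction +12.5° → command heading 140.2°, groundspeed 124.1 kt
Leg 4: desired track 275.1°; wind correction -8.8° → command heading 266.3°, groundspeed 99.2 kt
Leg 5: desired track 238.5°; wind correction -1.4° → command heading 237.1°, groundspeed 93.5 kt
Leg 6: desired track 156.7°; wind correction +12.5° → command heading 169.2°, groundspeed 110.7 kt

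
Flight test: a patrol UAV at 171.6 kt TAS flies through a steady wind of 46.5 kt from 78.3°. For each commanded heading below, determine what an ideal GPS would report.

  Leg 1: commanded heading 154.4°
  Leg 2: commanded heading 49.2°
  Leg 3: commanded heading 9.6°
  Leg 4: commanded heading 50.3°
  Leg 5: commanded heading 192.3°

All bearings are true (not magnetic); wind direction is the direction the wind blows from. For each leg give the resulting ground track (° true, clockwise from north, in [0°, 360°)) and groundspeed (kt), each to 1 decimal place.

Leg 1: track=170.1°, groundspeed=166.7 kt
Leg 2: track=39.4°, groundspeed=132.9 kt
Leg 3: track=354.0°, groundspeed=160.7 kt
Leg 4: track=40.8°, groundspeed=132.4 kt
Leg 5: track=204.9°, groundspeed=195.2 kt

Leg 1: heading 154.4°; drift +15.7° → track 170.1°, groundspeed 166.7 kt
Leg 2: heading 49.2°; drift -9.8° → track 39.4°, groundspeed 132.9 kt
Leg 3: heading 9.6°; drift -15.6° → track 354.0°, groundspeed 160.7 kt
Leg 4: heading 50.3°; drift -9.5° → track 40.8°, groundspeed 132.4 kt
Leg 5: heading 192.3°; drift +12.6° → track 204.9°, groundspeed 195.2 kt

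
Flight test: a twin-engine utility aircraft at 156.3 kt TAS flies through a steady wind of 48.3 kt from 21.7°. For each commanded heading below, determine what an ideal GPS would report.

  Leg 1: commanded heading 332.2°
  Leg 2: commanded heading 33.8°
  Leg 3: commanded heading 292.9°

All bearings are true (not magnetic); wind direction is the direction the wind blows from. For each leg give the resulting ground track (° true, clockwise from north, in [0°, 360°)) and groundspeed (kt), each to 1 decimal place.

Leg 1: heading 332.2°; drift -16.4° → track 315.8°, groundspeed 130.2 kt
Leg 2: heading 33.8°; drift +5.3° → track 39.1°, groundspeed 109.5 kt
Leg 3: heading 292.9°; drift -17.3° → track 275.6°, groundspeed 162.6 kt

Leg 1: track=315.8°, groundspeed=130.2 kt
Leg 2: track=39.1°, groundspeed=109.5 kt
Leg 3: track=275.6°, groundspeed=162.6 kt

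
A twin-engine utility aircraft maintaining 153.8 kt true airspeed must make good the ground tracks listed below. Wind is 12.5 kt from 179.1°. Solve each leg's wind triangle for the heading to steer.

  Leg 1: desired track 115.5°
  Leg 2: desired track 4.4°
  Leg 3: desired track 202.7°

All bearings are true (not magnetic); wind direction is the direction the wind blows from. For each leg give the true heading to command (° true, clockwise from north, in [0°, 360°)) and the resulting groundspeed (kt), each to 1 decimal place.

Leg 1: heading=119.7°, groundspeed=147.8 kt
Leg 2: heading=4.8°, groundspeed=166.2 kt
Leg 3: heading=200.8°, groundspeed=142.3 kt

Leg 1: desired track 115.5°; wind correction +4.2° → command heading 119.7°, groundspeed 147.8 kt
Leg 2: desired track 4.4°; wind correction +0.4° → command heading 4.8°, groundspeed 166.2 kt
Leg 3: desired track 202.7°; wind correction -1.9° → command heading 200.8°, groundspeed 142.3 kt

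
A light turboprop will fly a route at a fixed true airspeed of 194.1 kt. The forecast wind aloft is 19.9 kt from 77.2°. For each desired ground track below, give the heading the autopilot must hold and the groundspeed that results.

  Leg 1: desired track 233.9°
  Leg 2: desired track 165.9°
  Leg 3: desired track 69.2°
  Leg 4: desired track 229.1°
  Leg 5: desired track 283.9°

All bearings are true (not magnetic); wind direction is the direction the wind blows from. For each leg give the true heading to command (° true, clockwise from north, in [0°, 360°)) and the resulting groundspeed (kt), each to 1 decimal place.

Leg 1: heading=231.6°, groundspeed=212.2 kt
Leg 2: heading=160.0°, groundspeed=192.6 kt
Leg 3: heading=70.0°, groundspeed=174.4 kt
Leg 4: heading=226.3°, groundspeed=211.4 kt
Leg 5: heading=286.5°, groundspeed=211.7 kt

Leg 1: desired track 233.9°; wind correction -2.3° → command heading 231.6°, groundspeed 212.2 kt
Leg 2: desired track 165.9°; wind correction -5.9° → command heading 160.0°, groundspeed 192.6 kt
Leg 3: desired track 69.2°; wind correction +0.8° → command heading 70.0°, groundspeed 174.4 kt
Leg 4: desired track 229.1°; wind correction -2.8° → command heading 226.3°, groundspeed 211.4 kt
Leg 5: desired track 283.9°; wind correction +2.6° → command heading 286.5°, groundspeed 211.7 kt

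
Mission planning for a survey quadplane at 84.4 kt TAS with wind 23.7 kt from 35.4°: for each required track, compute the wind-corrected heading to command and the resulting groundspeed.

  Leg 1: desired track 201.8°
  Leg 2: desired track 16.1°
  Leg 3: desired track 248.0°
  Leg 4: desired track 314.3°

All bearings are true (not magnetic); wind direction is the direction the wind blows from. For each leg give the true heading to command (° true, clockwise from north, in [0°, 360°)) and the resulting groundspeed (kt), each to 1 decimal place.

Leg 1: heading=198.0°, groundspeed=107.3 kt
Leg 2: heading=21.4°, groundspeed=61.7 kt
Leg 3: heading=256.7°, groundspeed=103.4 kt
Leg 4: heading=330.4°, groundspeed=77.4 kt

Leg 1: desired track 201.8°; wind correction -3.8° → command heading 198.0°, groundspeed 107.3 kt
Leg 2: desired track 16.1°; wind correction +5.3° → command heading 21.4°, groundspeed 61.7 kt
Leg 3: desired track 248.0°; wind correction +8.7° → command heading 256.7°, groundspeed 103.4 kt
Leg 4: desired track 314.3°; wind correction +16.1° → command heading 330.4°, groundspeed 77.4 kt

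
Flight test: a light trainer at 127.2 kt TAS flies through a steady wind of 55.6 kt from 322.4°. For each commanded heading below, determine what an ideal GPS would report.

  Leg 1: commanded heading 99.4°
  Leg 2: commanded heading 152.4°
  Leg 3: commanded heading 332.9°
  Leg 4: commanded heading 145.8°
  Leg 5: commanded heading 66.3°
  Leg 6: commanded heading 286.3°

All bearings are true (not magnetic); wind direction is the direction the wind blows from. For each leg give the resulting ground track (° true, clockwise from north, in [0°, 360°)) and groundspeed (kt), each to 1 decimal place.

Leg 1: track=112.1°, groundspeed=172.1 kt
Leg 2: track=149.4°, groundspeed=182.2 kt
Leg 3: track=340.9°, groundspeed=73.2 kt
Leg 4: track=144.8°, groundspeed=182.7 kt
Leg 5: track=87.3°, groundspeed=150.6 kt
Leg 6: track=264.6°, groundspeed=88.6 kt

Leg 1: heading 99.4°; drift +12.7° → track 112.1°, groundspeed 172.1 kt
Leg 2: heading 152.4°; drift -3.0° → track 149.4°, groundspeed 182.2 kt
Leg 3: heading 332.9°; drift +8.0° → track 340.9°, groundspeed 73.2 kt
Leg 4: heading 145.8°; drift -1.0° → track 144.8°, groundspeed 182.7 kt
Leg 5: heading 66.3°; drift +21.0° → track 87.3°, groundspeed 150.6 kt
Leg 6: heading 286.3°; drift -21.7° → track 264.6°, groundspeed 88.6 kt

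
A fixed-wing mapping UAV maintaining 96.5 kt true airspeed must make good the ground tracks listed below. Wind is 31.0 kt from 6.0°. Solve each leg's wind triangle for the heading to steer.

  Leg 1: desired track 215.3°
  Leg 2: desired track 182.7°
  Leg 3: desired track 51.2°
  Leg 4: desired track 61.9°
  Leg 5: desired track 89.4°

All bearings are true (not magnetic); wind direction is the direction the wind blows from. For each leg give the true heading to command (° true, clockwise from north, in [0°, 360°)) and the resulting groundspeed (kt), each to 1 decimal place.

Leg 1: desired track 215.3°; wind correction +9.0° → command heading 224.3°, groundspeed 122.3 kt
Leg 2: desired track 182.7°; wind correction -1.1° → command heading 181.6°, groundspeed 127.4 kt
Leg 3: desired track 51.2°; wind correction -13.2° → command heading 38.0°, groundspeed 72.1 kt
Leg 4: desired track 61.9°; wind correction -15.4° → command heading 46.5°, groundspeed 75.6 kt
Leg 5: desired track 89.4°; wind correction -18.6° → command heading 70.8°, groundspeed 87.9 kt

Leg 1: heading=224.3°, groundspeed=122.3 kt
Leg 2: heading=181.6°, groundspeed=127.4 kt
Leg 3: heading=38.0°, groundspeed=72.1 kt
Leg 4: heading=46.5°, groundspeed=75.6 kt
Leg 5: heading=70.8°, groundspeed=87.9 kt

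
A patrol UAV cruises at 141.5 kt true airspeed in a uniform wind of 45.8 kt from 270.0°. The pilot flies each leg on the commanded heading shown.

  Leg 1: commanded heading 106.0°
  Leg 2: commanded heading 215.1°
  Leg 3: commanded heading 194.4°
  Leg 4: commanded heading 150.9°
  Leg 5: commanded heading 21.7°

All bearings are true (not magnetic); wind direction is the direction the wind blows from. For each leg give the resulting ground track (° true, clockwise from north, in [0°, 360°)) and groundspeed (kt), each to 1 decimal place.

Leg 1: track=102.1°, groundspeed=186.0 kt
Leg 2: track=197.1°, groundspeed=121.1 kt
Leg 3: track=175.6°, groundspeed=137.5 kt
Leg 4: track=137.2°, groundspeed=168.6 kt
Leg 5: track=36.7°, groundspeed=164.0 kt

Leg 1: heading 106.0°; drift -3.9° → track 102.1°, groundspeed 186.0 kt
Leg 2: heading 215.1°; drift -18.0° → track 197.1°, groundspeed 121.1 kt
Leg 3: heading 194.4°; drift -18.8° → track 175.6°, groundspeed 137.5 kt
Leg 4: heading 150.9°; drift -13.7° → track 137.2°, groundspeed 168.6 kt
Leg 5: heading 21.7°; drift +15.0° → track 36.7°, groundspeed 164.0 kt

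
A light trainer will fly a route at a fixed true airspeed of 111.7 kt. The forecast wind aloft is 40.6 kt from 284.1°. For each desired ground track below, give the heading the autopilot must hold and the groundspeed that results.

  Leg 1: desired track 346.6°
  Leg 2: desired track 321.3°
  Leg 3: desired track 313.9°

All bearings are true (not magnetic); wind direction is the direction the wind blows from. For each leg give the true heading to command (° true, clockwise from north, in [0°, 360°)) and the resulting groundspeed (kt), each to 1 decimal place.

Leg 1: heading=327.8°, groundspeed=87.0 kt
Leg 2: heading=308.6°, groundspeed=76.6 kt
Leg 3: heading=303.5°, groundspeed=74.6 kt

Leg 1: desired track 346.6°; wind correction -18.8° → command heading 327.8°, groundspeed 87.0 kt
Leg 2: desired track 321.3°; wind correction -12.7° → command heading 308.6°, groundspeed 76.6 kt
Leg 3: desired track 313.9°; wind correction -10.4° → command heading 303.5°, groundspeed 74.6 kt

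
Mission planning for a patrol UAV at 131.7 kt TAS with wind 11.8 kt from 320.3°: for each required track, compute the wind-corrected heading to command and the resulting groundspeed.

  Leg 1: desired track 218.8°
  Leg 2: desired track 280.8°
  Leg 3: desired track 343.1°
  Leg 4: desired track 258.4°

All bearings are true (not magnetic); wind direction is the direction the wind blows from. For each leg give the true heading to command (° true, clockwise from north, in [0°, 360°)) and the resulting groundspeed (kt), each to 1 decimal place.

Leg 1: desired track 218.8°; wind correction +5.0° → command heading 223.8°, groundspeed 133.5 kt
Leg 2: desired track 280.8°; wind correction +3.3° → command heading 284.1°, groundspeed 122.4 kt
Leg 3: desired track 343.1°; wind correction -2.0° → command heading 341.1°, groundspeed 120.7 kt
Leg 4: desired track 258.4°; wind correction +4.5° → command heading 262.9°, groundspeed 125.7 kt

Leg 1: heading=223.8°, groundspeed=133.5 kt
Leg 2: heading=284.1°, groundspeed=122.4 kt
Leg 3: heading=341.1°, groundspeed=120.7 kt
Leg 4: heading=262.9°, groundspeed=125.7 kt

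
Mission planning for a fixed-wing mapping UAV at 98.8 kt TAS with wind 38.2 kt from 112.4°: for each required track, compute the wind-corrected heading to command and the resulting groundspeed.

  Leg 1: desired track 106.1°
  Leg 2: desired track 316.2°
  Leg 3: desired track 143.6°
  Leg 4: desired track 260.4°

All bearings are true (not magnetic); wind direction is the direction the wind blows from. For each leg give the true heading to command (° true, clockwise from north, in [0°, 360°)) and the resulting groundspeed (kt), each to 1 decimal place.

Leg 1: desired track 106.1°; wind correction +2.4° → command heading 108.5°, groundspeed 60.7 kt
Leg 2: desired track 316.2°; wind correction +9.0° → command heading 325.2°, groundspeed 132.5 kt
Leg 3: desired track 143.6°; wind correction -11.6° → command heading 132.0°, groundspeed 64.1 kt
Leg 4: desired track 260.4°; wind correction -11.8° → command heading 248.6°, groundspeed 129.1 kt

Leg 1: heading=108.5°, groundspeed=60.7 kt
Leg 2: heading=325.2°, groundspeed=132.5 kt
Leg 3: heading=132.0°, groundspeed=64.1 kt
Leg 4: heading=248.6°, groundspeed=129.1 kt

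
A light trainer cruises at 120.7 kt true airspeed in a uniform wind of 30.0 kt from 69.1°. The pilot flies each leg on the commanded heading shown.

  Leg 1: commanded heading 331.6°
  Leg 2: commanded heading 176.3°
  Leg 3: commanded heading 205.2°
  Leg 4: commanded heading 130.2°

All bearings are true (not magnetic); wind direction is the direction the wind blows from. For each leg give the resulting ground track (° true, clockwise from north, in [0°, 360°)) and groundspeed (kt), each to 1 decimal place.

Leg 1: track=318.2°, groundspeed=128.1 kt
Leg 2: track=188.8°, groundspeed=132.7 kt
Leg 3: track=213.5°, groundspeed=143.8 kt
Leg 4: track=144.1°, groundspeed=109.4 kt

Leg 1: heading 331.6°; drift -13.4° → track 318.2°, groundspeed 128.1 kt
Leg 2: heading 176.3°; drift +12.5° → track 188.8°, groundspeed 132.7 kt
Leg 3: heading 205.2°; drift +8.3° → track 213.5°, groundspeed 143.8 kt
Leg 4: heading 130.2°; drift +13.9° → track 144.1°, groundspeed 109.4 kt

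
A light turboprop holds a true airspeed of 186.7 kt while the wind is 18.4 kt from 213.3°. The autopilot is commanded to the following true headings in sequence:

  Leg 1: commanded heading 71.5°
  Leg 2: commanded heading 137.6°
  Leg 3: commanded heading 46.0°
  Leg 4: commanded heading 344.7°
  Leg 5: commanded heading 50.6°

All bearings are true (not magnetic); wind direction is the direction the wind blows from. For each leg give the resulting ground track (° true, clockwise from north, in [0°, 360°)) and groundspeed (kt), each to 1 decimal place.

Leg 1: heading 71.5°; drift -3.2° → track 68.3°, groundspeed 201.5 kt
Leg 2: heading 137.6°; drift -5.6° → track 132.0°, groundspeed 183.0 kt
Leg 3: heading 46.0°; drift -1.1° → track 44.9°, groundspeed 204.7 kt
Leg 4: heading 344.7°; drift +4.0° → track 348.7°, groundspeed 199.3 kt
Leg 5: heading 50.6°; drift -1.5° → track 49.1°, groundspeed 204.3 kt

Leg 1: track=68.3°, groundspeed=201.5 kt
Leg 2: track=132.0°, groundspeed=183.0 kt
Leg 3: track=44.9°, groundspeed=204.7 kt
Leg 4: track=348.7°, groundspeed=199.3 kt
Leg 5: track=49.1°, groundspeed=204.3 kt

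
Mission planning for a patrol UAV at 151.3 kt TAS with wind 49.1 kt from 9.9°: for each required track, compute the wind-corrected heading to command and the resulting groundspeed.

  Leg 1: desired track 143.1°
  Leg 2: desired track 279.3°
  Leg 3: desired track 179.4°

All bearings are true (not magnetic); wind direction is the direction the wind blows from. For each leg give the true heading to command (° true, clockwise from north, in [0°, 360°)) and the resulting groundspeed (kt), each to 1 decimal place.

Leg 1: desired track 143.1°; wind correction -13.7° → command heading 129.4°, groundspeed 180.6 kt
Leg 2: desired track 279.3°; wind correction +18.9° → command heading 298.2°, groundspeed 143.6 kt
Leg 3: desired track 179.4°; wind correction -3.4° → command heading 176.0°, groundspeed 199.3 kt

Leg 1: heading=129.4°, groundspeed=180.6 kt
Leg 2: heading=298.2°, groundspeed=143.6 kt
Leg 3: heading=176.0°, groundspeed=199.3 kt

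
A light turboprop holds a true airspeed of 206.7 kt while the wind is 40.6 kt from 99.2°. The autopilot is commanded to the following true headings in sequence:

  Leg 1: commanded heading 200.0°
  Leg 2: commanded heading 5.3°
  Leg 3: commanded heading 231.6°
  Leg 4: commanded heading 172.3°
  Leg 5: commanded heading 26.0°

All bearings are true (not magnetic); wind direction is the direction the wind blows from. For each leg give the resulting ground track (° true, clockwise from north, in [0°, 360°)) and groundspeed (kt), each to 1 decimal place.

Leg 1: heading 200.0°; drift +10.5° → track 210.5°, groundspeed 218.0 kt
Leg 2: heading 5.3°; drift -10.9° → track 354.4°, groundspeed 213.3 kt
Leg 3: heading 231.6°; drift +7.3° → track 238.9°, groundspeed 236.0 kt
Leg 4: heading 172.3°; drift +11.3° → track 183.6°, groundspeed 198.7 kt
Leg 5: heading 26.0°; drift -11.3° → track 14.7°, groundspeed 198.8 kt

Leg 1: track=210.5°, groundspeed=218.0 kt
Leg 2: track=354.4°, groundspeed=213.3 kt
Leg 3: track=238.9°, groundspeed=236.0 kt
Leg 4: track=183.6°, groundspeed=198.7 kt
Leg 5: track=14.7°, groundspeed=198.8 kt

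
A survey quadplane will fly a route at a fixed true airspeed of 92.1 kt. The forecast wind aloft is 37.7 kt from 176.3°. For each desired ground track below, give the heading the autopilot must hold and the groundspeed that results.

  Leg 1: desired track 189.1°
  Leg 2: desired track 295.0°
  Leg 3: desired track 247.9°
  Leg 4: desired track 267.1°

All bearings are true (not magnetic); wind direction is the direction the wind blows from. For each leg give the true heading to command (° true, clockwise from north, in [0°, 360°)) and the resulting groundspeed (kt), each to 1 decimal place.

Leg 1: heading=183.9°, groundspeed=55.0 kt
Leg 2: heading=274.0°, groundspeed=104.1 kt
Leg 3: heading=225.0°, groundspeed=73.0 kt
Leg 4: heading=242.9°, groundspeed=84.6 kt

Leg 1: desired track 189.1°; wind correction -5.2° → command heading 183.9°, groundspeed 55.0 kt
Leg 2: desired track 295.0°; wind correction -21.0° → command heading 274.0°, groundspeed 104.1 kt
Leg 3: desired track 247.9°; wind correction -22.9° → command heading 225.0°, groundspeed 73.0 kt
Leg 4: desired track 267.1°; wind correction -24.2° → command heading 242.9°, groundspeed 84.6 kt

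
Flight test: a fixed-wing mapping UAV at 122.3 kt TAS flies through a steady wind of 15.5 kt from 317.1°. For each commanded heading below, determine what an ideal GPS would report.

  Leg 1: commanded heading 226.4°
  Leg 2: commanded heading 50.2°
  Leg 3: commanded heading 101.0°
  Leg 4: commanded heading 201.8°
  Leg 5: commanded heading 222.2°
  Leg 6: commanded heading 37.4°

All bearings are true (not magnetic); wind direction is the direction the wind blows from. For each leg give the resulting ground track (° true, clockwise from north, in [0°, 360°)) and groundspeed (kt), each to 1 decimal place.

Leg 1: heading 226.4°; drift -7.2° → track 219.2°, groundspeed 123.5 kt
Leg 2: heading 50.2°; drift +7.2° → track 57.4°, groundspeed 124.1 kt
Leg 3: heading 101.0°; drift +3.9° → track 104.9°, groundspeed 135.1 kt
Leg 4: heading 201.8°; drift -6.2° → track 195.6°, groundspeed 129.7 kt
Leg 5: heading 222.2°; drift -7.1° → track 215.1°, groundspeed 124.6 kt
Leg 6: heading 37.4°; drift +7.3° → track 44.7°, groundspeed 120.7 kt

Leg 1: track=219.2°, groundspeed=123.5 kt
Leg 2: track=57.4°, groundspeed=124.1 kt
Leg 3: track=104.9°, groundspeed=135.1 kt
Leg 4: track=195.6°, groundspeed=129.7 kt
Leg 5: track=215.1°, groundspeed=124.6 kt
Leg 6: track=44.7°, groundspeed=120.7 kt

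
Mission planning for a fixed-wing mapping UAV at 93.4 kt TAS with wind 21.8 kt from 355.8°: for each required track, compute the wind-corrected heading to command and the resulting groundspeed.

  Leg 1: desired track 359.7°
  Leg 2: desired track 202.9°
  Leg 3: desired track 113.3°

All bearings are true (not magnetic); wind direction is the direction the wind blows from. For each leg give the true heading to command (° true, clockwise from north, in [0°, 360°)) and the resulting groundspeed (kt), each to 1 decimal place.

Leg 1: heading=358.8°, groundspeed=71.6 kt
Leg 2: heading=209.0°, groundspeed=112.3 kt
Leg 3: heading=101.4°, groundspeed=101.4 kt

Leg 1: desired track 359.7°; wind correction -0.9° → command heading 358.8°, groundspeed 71.6 kt
Leg 2: desired track 202.9°; wind correction +6.1° → command heading 209.0°, groundspeed 112.3 kt
Leg 3: desired track 113.3°; wind correction -11.9° → command heading 101.4°, groundspeed 101.4 kt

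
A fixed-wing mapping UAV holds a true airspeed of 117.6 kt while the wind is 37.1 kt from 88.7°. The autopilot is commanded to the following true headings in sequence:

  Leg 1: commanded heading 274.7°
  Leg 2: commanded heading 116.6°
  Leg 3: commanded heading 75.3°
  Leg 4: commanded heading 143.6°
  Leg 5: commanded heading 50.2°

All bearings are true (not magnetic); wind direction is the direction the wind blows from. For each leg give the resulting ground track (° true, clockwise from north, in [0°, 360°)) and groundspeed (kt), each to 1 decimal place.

Leg 1: heading 274.7°; drift -1.4° → track 273.3°, groundspeed 154.5 kt
Leg 2: heading 116.6°; drift +11.6° → track 128.2°, groundspeed 86.6 kt
Leg 3: heading 75.3°; drift -6.0° → track 69.3°, groundspeed 82.0 kt
Leg 4: heading 143.6°; drift +17.5° → track 161.1°, groundspeed 100.9 kt
Leg 5: heading 50.2°; drift -14.6° → track 35.6°, groundspeed 91.5 kt

Leg 1: track=273.3°, groundspeed=154.5 kt
Leg 2: track=128.2°, groundspeed=86.6 kt
Leg 3: track=69.3°, groundspeed=82.0 kt
Leg 4: track=161.1°, groundspeed=100.9 kt
Leg 5: track=35.6°, groundspeed=91.5 kt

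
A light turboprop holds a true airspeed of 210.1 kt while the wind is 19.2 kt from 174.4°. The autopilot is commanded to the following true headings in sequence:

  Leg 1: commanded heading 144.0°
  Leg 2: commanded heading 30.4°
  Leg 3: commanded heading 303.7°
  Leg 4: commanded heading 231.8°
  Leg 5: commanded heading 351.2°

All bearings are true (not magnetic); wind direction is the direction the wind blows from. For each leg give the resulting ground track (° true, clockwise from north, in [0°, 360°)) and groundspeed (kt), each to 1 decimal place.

Leg 1: track=141.1°, groundspeed=193.8 kt
Leg 2: track=27.5°, groundspeed=225.9 kt
Leg 3: track=307.5°, groundspeed=222.8 kt
Leg 4: track=236.4°, groundspeed=200.4 kt
Leg 5: track=351.5°, groundspeed=229.3 kt

Leg 1: heading 144.0°; drift -2.9° → track 141.1°, groundspeed 193.8 kt
Leg 2: heading 30.4°; drift -2.9° → track 27.5°, groundspeed 225.9 kt
Leg 3: heading 303.7°; drift +3.8° → track 307.5°, groundspeed 222.8 kt
Leg 4: heading 231.8°; drift +4.6° → track 236.4°, groundspeed 200.4 kt
Leg 5: heading 351.2°; drift +0.3° → track 351.5°, groundspeed 229.3 kt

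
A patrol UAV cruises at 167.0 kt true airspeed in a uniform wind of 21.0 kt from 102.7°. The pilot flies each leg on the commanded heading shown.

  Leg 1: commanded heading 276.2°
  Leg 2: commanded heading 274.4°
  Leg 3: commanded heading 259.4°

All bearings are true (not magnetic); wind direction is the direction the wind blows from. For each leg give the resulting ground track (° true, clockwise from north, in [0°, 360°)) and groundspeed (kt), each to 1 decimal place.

Leg 1: heading 276.2°; drift +0.7° → track 276.9°, groundspeed 187.9 kt
Leg 2: heading 274.4°; drift +0.9° → track 275.3°, groundspeed 187.8 kt
Leg 3: heading 259.4°; drift +2.6° → track 262.0°, groundspeed 186.5 kt

Leg 1: track=276.9°, groundspeed=187.9 kt
Leg 2: track=275.3°, groundspeed=187.8 kt
Leg 3: track=262.0°, groundspeed=186.5 kt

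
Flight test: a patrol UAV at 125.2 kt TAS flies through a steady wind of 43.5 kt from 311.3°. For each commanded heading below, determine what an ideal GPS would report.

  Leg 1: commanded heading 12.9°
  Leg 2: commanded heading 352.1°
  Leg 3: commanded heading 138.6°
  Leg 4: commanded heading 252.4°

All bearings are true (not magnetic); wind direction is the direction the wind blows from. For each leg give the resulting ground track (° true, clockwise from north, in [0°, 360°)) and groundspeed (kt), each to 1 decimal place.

Leg 1: heading 12.9°; drift +20.1° → track 33.0°, groundspeed 111.3 kt
Leg 2: heading 352.1°; drift +17.1° → track 9.2°, groundspeed 96.5 kt
Leg 3: heading 138.6°; drift -1.9° → track 136.7°, groundspeed 168.4 kt
Leg 4: heading 252.4°; drift -19.9° → track 232.5°, groundspeed 109.3 kt

Leg 1: track=33.0°, groundspeed=111.3 kt
Leg 2: track=9.2°, groundspeed=96.5 kt
Leg 3: track=136.7°, groundspeed=168.4 kt
Leg 4: track=232.5°, groundspeed=109.3 kt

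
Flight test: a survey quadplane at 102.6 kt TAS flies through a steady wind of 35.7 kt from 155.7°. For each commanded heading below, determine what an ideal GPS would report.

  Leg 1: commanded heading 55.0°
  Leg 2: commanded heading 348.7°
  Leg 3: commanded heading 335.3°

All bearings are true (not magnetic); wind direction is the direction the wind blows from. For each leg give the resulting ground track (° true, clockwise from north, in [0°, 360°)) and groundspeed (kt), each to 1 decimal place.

Leg 1: track=37.2°, groundspeed=114.7 kt
Leg 2: track=345.4°, groundspeed=137.6 kt
Leg 3: track=335.4°, groundspeed=138.3 kt

Leg 1: heading 55.0°; drift -17.8° → track 37.2°, groundspeed 114.7 kt
Leg 2: heading 348.7°; drift -3.3° → track 345.4°, groundspeed 137.6 kt
Leg 3: heading 335.3°; drift +0.1° → track 335.4°, groundspeed 138.3 kt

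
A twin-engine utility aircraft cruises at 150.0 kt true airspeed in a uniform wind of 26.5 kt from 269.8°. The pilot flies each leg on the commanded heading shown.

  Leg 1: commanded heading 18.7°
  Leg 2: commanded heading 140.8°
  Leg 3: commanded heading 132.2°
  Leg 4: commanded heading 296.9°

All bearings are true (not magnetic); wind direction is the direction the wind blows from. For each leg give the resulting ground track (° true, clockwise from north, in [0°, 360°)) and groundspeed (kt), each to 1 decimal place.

Leg 1: heading 18.7°; drift +9.0° → track 27.7°, groundspeed 160.6 kt
Leg 2: heading 140.8°; drift -7.0° → track 133.8°, groundspeed 167.9 kt
Leg 3: heading 132.2°; drift -6.0° → track 126.2°, groundspeed 170.5 kt
Leg 4: heading 296.9°; drift +5.5° → track 302.4°, groundspeed 127.0 kt

Leg 1: track=27.7°, groundspeed=160.6 kt
Leg 2: track=133.8°, groundspeed=167.9 kt
Leg 3: track=126.2°, groundspeed=170.5 kt
Leg 4: track=302.4°, groundspeed=127.0 kt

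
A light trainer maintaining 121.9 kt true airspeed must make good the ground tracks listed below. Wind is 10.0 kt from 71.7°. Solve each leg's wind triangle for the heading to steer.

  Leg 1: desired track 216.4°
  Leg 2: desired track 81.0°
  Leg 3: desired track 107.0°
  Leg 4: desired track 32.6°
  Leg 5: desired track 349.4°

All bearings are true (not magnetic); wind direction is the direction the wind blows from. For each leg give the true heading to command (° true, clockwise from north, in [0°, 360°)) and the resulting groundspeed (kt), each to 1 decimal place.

Leg 1: heading=213.7°, groundspeed=129.9 kt
Leg 2: heading=80.2°, groundspeed=112.0 kt
Leg 3: heading=104.3°, groundspeed=113.6 kt
Leg 4: heading=35.6°, groundspeed=114.0 kt
Leg 5: heading=354.1°, groundspeed=120.2 kt

Leg 1: desired track 216.4°; wind correction -2.7° → command heading 213.7°, groundspeed 129.9 kt
Leg 2: desired track 81.0°; wind correction -0.8° → command heading 80.2°, groundspeed 112.0 kt
Leg 3: desired track 107.0°; wind correction -2.7° → command heading 104.3°, groundspeed 113.6 kt
Leg 4: desired track 32.6°; wind correction +3.0° → command heading 35.6°, groundspeed 114.0 kt
Leg 5: desired track 349.4°; wind correction +4.7° → command heading 354.1°, groundspeed 120.2 kt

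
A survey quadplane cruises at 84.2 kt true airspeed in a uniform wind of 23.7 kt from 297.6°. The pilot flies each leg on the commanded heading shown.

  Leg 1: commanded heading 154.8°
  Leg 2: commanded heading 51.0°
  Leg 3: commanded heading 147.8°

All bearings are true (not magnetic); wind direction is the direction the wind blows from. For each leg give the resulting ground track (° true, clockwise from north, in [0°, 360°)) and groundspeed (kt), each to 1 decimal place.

Leg 1: track=146.9°, groundspeed=104.1 kt
Leg 2: track=64.1°, groundspeed=96.1 kt
Leg 3: track=141.3°, groundspeed=105.4 kt

Leg 1: heading 154.8°; drift -7.9° → track 146.9°, groundspeed 104.1 kt
Leg 2: heading 51.0°; drift +13.1° → track 64.1°, groundspeed 96.1 kt
Leg 3: heading 147.8°; drift -6.5° → track 141.3°, groundspeed 105.4 kt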